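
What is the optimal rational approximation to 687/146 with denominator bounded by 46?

Expand x = 687/146 as a continued fraction with the Euclidean algorithm:
  687 = 4*146 + 103, so a_0 = 4.
  146 = 1*103 + 43, so a_1 = 1.
  103 = 2*43 + 17, so a_2 = 2.
  43 = 2*17 + 9, so a_3 = 2.
  17 = 1*9 + 8, so a_4 = 1.
  9 = 1*8 + 1, so a_5 = 1.
  8 = 8*1 + 0, so a_6 = 8.
so x = [4; 1, 2, 2, 1, 1, 8].
Convergents (p_i = a_i*p_{i-1} + p_{i-2}, q_i = a_i*q_{i-1} + q_{i-2} with p_{-2}=0, p_{-1}=1, q_{-2}=1, q_{-1}=0), until the denominator exceeds 46:
  i=0: a_0=4, p_0 = 4*1 + 0 = 4, q_0 = 4*0 + 1 = 1.
  i=1: a_1=1, p_1 = 1*4 + 1 = 5, q_1 = 1*1 + 0 = 1.
  i=2: a_2=2, p_2 = 2*5 + 4 = 14, q_2 = 2*1 + 1 = 3.
  i=3: a_3=2, p_3 = 2*14 + 5 = 33, q_3 = 2*3 + 1 = 7.
  i=4: a_4=1, p_4 = 1*33 + 14 = 47, q_4 = 1*7 + 3 = 10.
  i=5: a_5=1, p_5 = 1*47 + 33 = 80, q_5 = 1*10 + 7 = 17.
  i=6: a_6=8, p_6 = 8*80 + 47 = 687, q_6 = 8*17 + 10 = 146.
q_6 = 146 > 46, so the last convergent with denominator <= 46 is p_5/q_5 = 80/17.
The closest fraction with denominator <= 46 is either p_5/q_5 or the intermediate fraction (k*p_5 + p_4)/(k*q_5 + q_4) with the largest k >= 1 whose denominator stays <= 46; these approach x as k grows, and every other convergent or intermediate fraction in range is farther away.
Largest k: floor((46 - q_4)/q_5) = floor((46 - 10)/17) = 2.
That gives (2*80 + 47)/(2*17 + 10) = 207/44.
Compare the errors: |x - 80/17| = |687*17 - 80*146|/(146*17) = 1/2482, and |x - 207/44| = |687*44 - 207*146|/(146*44) = 6/6424.
Cross-multiplying, 1*6424 = 6424 < 14892 = 6*2482, so 1/2482 is smaller: the convergent 80/17 is closer to x than 207/44.

80/17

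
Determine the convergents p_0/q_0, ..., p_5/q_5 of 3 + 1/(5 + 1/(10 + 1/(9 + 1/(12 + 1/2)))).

Using the convergent recurrence p_i = a_i*p_{i-1} + p_{i-2}, q_i = a_i*q_{i-1} + q_{i-2} with p_{-2}=0, p_{-1}=1, q_{-2}=1, q_{-1}=0:
  i=0: a_0=3, p_0 = 3*1 + 0 = 3, q_0 = 3*0 + 1 = 1.
  i=1: a_1=5, p_1 = 5*3 + 1 = 16, q_1 = 5*1 + 0 = 5.
  i=2: a_2=10, p_2 = 10*16 + 3 = 163, q_2 = 10*5 + 1 = 51.
  i=3: a_3=9, p_3 = 9*163 + 16 = 1483, q_3 = 9*51 + 5 = 464.
  i=4: a_4=12, p_4 = 12*1483 + 163 = 17959, q_4 = 12*464 + 51 = 5619.
  i=5: a_5=2, p_5 = 2*17959 + 1483 = 37401, q_5 = 2*5619 + 464 = 11702.

3/1, 16/5, 163/51, 1483/464, 17959/5619, 37401/11702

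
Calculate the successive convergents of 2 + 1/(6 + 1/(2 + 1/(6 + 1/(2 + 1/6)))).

2/1, 13/6, 28/13, 181/84, 390/181, 2521/1170

Using the convergent recurrence p_i = a_i*p_{i-1} + p_{i-2}, q_i = a_i*q_{i-1} + q_{i-2} with p_{-2}=0, p_{-1}=1, q_{-2}=1, q_{-1}=0:
  i=0: a_0=2, p_0 = 2*1 + 0 = 2, q_0 = 2*0 + 1 = 1.
  i=1: a_1=6, p_1 = 6*2 + 1 = 13, q_1 = 6*1 + 0 = 6.
  i=2: a_2=2, p_2 = 2*13 + 2 = 28, q_2 = 2*6 + 1 = 13.
  i=3: a_3=6, p_3 = 6*28 + 13 = 181, q_3 = 6*13 + 6 = 84.
  i=4: a_4=2, p_4 = 2*181 + 28 = 390, q_4 = 2*84 + 13 = 181.
  i=5: a_5=6, p_5 = 6*390 + 181 = 2521, q_5 = 6*181 + 84 = 1170.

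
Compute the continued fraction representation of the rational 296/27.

Run the Euclidean algorithm on 296 and 27; the successive quotients are the partial quotients a_0, a_1, ... (each step inverts the fractional part left over by the previous one):
  296 = 10*27 + 26, so a_0 = 10.
  27 = 1*26 + 1, so a_1 = 1.
  26 = 26*1 + 0, so a_2 = 26.
The remainder reaches 0 after 3 divisions, so the expansion has 3 partial quotients, read off in order.

[10; 1, 26]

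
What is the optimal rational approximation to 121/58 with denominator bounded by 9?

Expand x = 121/58 as a continued fraction with the Euclidean algorithm:
  121 = 2*58 + 5, so a_0 = 2.
  58 = 11*5 + 3, so a_1 = 11.
  5 = 1*3 + 2, so a_2 = 1.
  3 = 1*2 + 1, so a_3 = 1.
  2 = 2*1 + 0, so a_4 = 2.
so x = [2; 11, 1, 1, 2].
Convergents (p_i = a_i*p_{i-1} + p_{i-2}, q_i = a_i*q_{i-1} + q_{i-2} with p_{-2}=0, p_{-1}=1, q_{-2}=1, q_{-1}=0), until the denominator exceeds 9:
  i=0: a_0=2, p_0 = 2*1 + 0 = 2, q_0 = 2*0 + 1 = 1.
  i=1: a_1=11, p_1 = 11*2 + 1 = 23, q_1 = 11*1 + 0 = 11.
q_1 = 11 > 9, so the last convergent with denominator <= 9 is p_0/q_0 = 2/1.
The closest fraction with denominator <= 9 is either p_0/q_0 or the intermediate fraction (k*p_0 + p_{-1})/(k*q_0 + q_{-1}) with the largest k >= 1 whose denominator stays <= 9; these approach x as k grows, and every other convergent or intermediate fraction in range is farther away.
Largest k: floor((9 - q_{-1})/q_0) = floor((9 - 0)/1) = 9 (using the seeds p_{-1} = 1, q_{-1} = 0).
That gives (9*2 + 1)/(9*1 + 0) = 19/9.
Compare the errors: |x - 2/1| = |121*1 - 2*58|/(58*1) = 5/58, and |x - 19/9| = |121*9 - 19*58|/(58*9) = 13/522.
Cross-multiplying, 13*58 = 754 < 2610 = 5*522, so 13/522 is smaller: the intermediate fraction 19/9 is closer to x than 2/1.

19/9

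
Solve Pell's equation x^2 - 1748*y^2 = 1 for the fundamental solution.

(x, y) = (4599, 110)

First expand sqrt(1748) as a continued fraction. With x_i = (sqrt(1748) + m_i)/d_i and (m_0, d_0) = (0, 1): a_0 = floor(sqrt(1748)) = 41, since 41^2 = 1681 <= 1748 < 1764 = 42^2.
Iterate m_{i+1} = d_i*a_i - m_i, d_{i+1} = (1748 - m_{i+1}^2)/d_i, a_{i+1} = floor((a_0 + m_{i+1})/d_{i+1}):
  m_1 = 1*41 - 0 = 41, d_1 = (1748 - 41^2)/1 = 67/1 = 67, a_1 = floor((41 + 41)/67) = 1.
  m_2 = 67*1 - 41 = 26, d_2 = (1748 - 26^2)/67 = 1072/67 = 16, a_2 = floor((41 + 26)/16) = 4.
  m_3 = 16*4 - 26 = 38, d_3 = (1748 - 38^2)/16 = 304/16 = 19, a_3 = floor((41 + 38)/19) = 4.
  m_4 = 19*4 - 38 = 38, d_4 = (1748 - 38^2)/19 = 304/19 = 16, a_4 = floor((41 + 38)/16) = 4.
  m_5 = 16*4 - 38 = 26, d_5 = (1748 - 26^2)/16 = 1072/16 = 67, a_5 = floor((41 + 26)/67) = 1.
  m_6 = 67*1 - 26 = 41, d_6 = (1748 - 41^2)/67 = 67/67 = 1, a_6 = floor((41 + 41)/1) = 82.
  m_7 = 1*82 - 41 = 41, d_7 = (1748 - 41^2)/1 = 67/1 = 67: (m_7, d_7) = (m_1, d_1) = (41, 67), so from here the quotients repeat a_1, ..., a_6; the period length is 6.
So sqrt(1748) = [41; (1, 4, 4, 4, 1, 82)] with period length k = 6.
k is even, so the fundamental solution of x^2 - 1748y^2 = 1 is (p_{k-1}, q_{k-1}) = (p_5, q_5); compute convergents through index 5.
Convergents (p_i = a_i*p_{i-1} + p_{i-2}, q_i = a_i*q_{i-1} + q_{i-2} with p_{-2}=0, p_{-1}=1, q_{-2}=1, q_{-1}=0):
  i=0: a_0=41, p_0 = 41*1 + 0 = 41, q_0 = 41*0 + 1 = 1.
  i=1: a_1=1, p_1 = 1*41 + 1 = 42, q_1 = 1*1 + 0 = 1.
  i=2: a_2=4, p_2 = 4*42 + 41 = 209, q_2 = 4*1 + 1 = 5.
  i=3: a_3=4, p_3 = 4*209 + 42 = 878, q_3 = 4*5 + 1 = 21.
  i=4: a_4=4, p_4 = 4*878 + 209 = 3721, q_4 = 4*21 + 5 = 89.
  i=5: a_5=1, p_5 = 1*3721 + 878 = 4599, q_5 = 1*89 + 21 = 110.
Check: 4599^2 - 1748*110^2 = 21150801 - 21150800 = 1, so (x, y) = (4599, 110) solves the equation, and by the theorem it is the least positive solution.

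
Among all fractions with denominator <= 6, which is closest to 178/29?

37/6

Expand x = 178/29 as a continued fraction with the Euclidean algorithm:
  178 = 6*29 + 4, so a_0 = 6.
  29 = 7*4 + 1, so a_1 = 7.
  4 = 4*1 + 0, so a_2 = 4.
so x = [6; 7, 4].
Convergents (p_i = a_i*p_{i-1} + p_{i-2}, q_i = a_i*q_{i-1} + q_{i-2} with p_{-2}=0, p_{-1}=1, q_{-2}=1, q_{-1}=0), until the denominator exceeds 6:
  i=0: a_0=6, p_0 = 6*1 + 0 = 6, q_0 = 6*0 + 1 = 1.
  i=1: a_1=7, p_1 = 7*6 + 1 = 43, q_1 = 7*1 + 0 = 7.
q_1 = 7 > 6, so the last convergent with denominator <= 6 is p_0/q_0 = 6/1.
The closest fraction with denominator <= 6 is either p_0/q_0 or the intermediate fraction (k*p_0 + p_{-1})/(k*q_0 + q_{-1}) with the largest k >= 1 whose denominator stays <= 6; these approach x as k grows, and every other convergent or intermediate fraction in range is farther away.
Largest k: floor((6 - q_{-1})/q_0) = floor((6 - 0)/1) = 6 (using the seeds p_{-1} = 1, q_{-1} = 0).
That gives (6*6 + 1)/(6*1 + 0) = 37/6.
Compare the errors: |x - 6/1| = |178*1 - 6*29|/(29*1) = 4/29, and |x - 37/6| = |178*6 - 37*29|/(29*6) = 5/174.
Cross-multiplying, 5*29 = 145 < 696 = 4*174, so 5/174 is smaller: the intermediate fraction 37/6 is closer to x than 6/1.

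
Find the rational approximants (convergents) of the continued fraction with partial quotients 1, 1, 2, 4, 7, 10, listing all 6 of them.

1/1, 2/1, 5/3, 22/13, 159/94, 1612/953

Using the convergent recurrence p_i = a_i*p_{i-1} + p_{i-2}, q_i = a_i*q_{i-1} + q_{i-2} with p_{-2}=0, p_{-1}=1, q_{-2}=1, q_{-1}=0:
  i=0: a_0=1, p_0 = 1*1 + 0 = 1, q_0 = 1*0 + 1 = 1.
  i=1: a_1=1, p_1 = 1*1 + 1 = 2, q_1 = 1*1 + 0 = 1.
  i=2: a_2=2, p_2 = 2*2 + 1 = 5, q_2 = 2*1 + 1 = 3.
  i=3: a_3=4, p_3 = 4*5 + 2 = 22, q_3 = 4*3 + 1 = 13.
  i=4: a_4=7, p_4 = 7*22 + 5 = 159, q_4 = 7*13 + 3 = 94.
  i=5: a_5=10, p_5 = 10*159 + 22 = 1612, q_5 = 10*94 + 13 = 953.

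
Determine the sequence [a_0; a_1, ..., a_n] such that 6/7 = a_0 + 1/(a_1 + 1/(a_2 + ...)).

Run the Euclidean algorithm on 6 and 7; the successive quotients are the partial quotients a_0, a_1, ... (each step inverts the fractional part left over by the previous one):
  6 = 0*7 + 6, so a_0 = 0.
  7 = 1*6 + 1, so a_1 = 1.
  6 = 6*1 + 0, so a_2 = 6.
The remainder reaches 0 after 3 divisions, so the expansion has 3 partial quotients, read off in order.

[0; 1, 6]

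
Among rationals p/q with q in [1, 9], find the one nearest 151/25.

6/1

Expand x = 151/25 as a continued fraction with the Euclidean algorithm:
  151 = 6*25 + 1, so a_0 = 6.
  25 = 25*1 + 0, so a_1 = 25.
so x = [6; 25].
Convergents (p_i = a_i*p_{i-1} + p_{i-2}, q_i = a_i*q_{i-1} + q_{i-2} with p_{-2}=0, p_{-1}=1, q_{-2}=1, q_{-1}=0), until the denominator exceeds 9:
  i=0: a_0=6, p_0 = 6*1 + 0 = 6, q_0 = 6*0 + 1 = 1.
  i=1: a_1=25, p_1 = 25*6 + 1 = 151, q_1 = 25*1 + 0 = 25.
q_1 = 25 > 9, so the last convergent with denominator <= 9 is p_0/q_0 = 6/1.
The closest fraction with denominator <= 9 is either p_0/q_0 or the intermediate fraction (k*p_0 + p_{-1})/(k*q_0 + q_{-1}) with the largest k >= 1 whose denominator stays <= 9; these approach x as k grows, and every other convergent or intermediate fraction in range is farther away.
Largest k: floor((9 - q_{-1})/q_0) = floor((9 - 0)/1) = 9 (using the seeds p_{-1} = 1, q_{-1} = 0).
That gives (9*6 + 1)/(9*1 + 0) = 55/9.
Compare the errors: |x - 6/1| = |151*1 - 6*25|/(25*1) = 1/25, and |x - 55/9| = |151*9 - 55*25|/(25*9) = 16/225.
Cross-multiplying, 1*225 = 225 < 400 = 16*25, so 1/25 is smaller: the convergent 6/1 is closer to x than 55/9.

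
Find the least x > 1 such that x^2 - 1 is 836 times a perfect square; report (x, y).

(x, y) = (46551, 1610)

First expand sqrt(836) as a continued fraction. With x_i = (sqrt(836) + m_i)/d_i and (m_0, d_0) = (0, 1): a_0 = floor(sqrt(836)) = 28, since 28^2 = 784 <= 836 < 841 = 29^2.
Iterate m_{i+1} = d_i*a_i - m_i, d_{i+1} = (836 - m_{i+1}^2)/d_i, a_{i+1} = floor((a_0 + m_{i+1})/d_{i+1}):
  m_1 = 1*28 - 0 = 28, d_1 = (836 - 28^2)/1 = 52/1 = 52, a_1 = floor((28 + 28)/52) = 1.
  m_2 = 52*1 - 28 = 24, d_2 = (836 - 24^2)/52 = 260/52 = 5, a_2 = floor((28 + 24)/5) = 10.
  m_3 = 5*10 - 24 = 26, d_3 = (836 - 26^2)/5 = 160/5 = 32, a_3 = floor((28 + 26)/32) = 1.
  m_4 = 32*1 - 26 = 6, d_4 = (836 - 6^2)/32 = 800/32 = 25, a_4 = floor((28 + 6)/25) = 1.
  m_5 = 25*1 - 6 = 19, d_5 = (836 - 19^2)/25 = 475/25 = 19, a_5 = floor((28 + 19)/19) = 2.
  m_6 = 19*2 - 19 = 19, d_6 = (836 - 19^2)/19 = 475/19 = 25, a_6 = floor((28 + 19)/25) = 1.
  m_7 = 25*1 - 19 = 6, d_7 = (836 - 6^2)/25 = 800/25 = 32, a_7 = floor((28 + 6)/32) = 1.
  m_8 = 32*1 - 6 = 26, d_8 = (836 - 26^2)/32 = 160/32 = 5, a_8 = floor((28 + 26)/5) = 10.
  m_9 = 5*10 - 26 = 24, d_9 = (836 - 24^2)/5 = 260/5 = 52, a_9 = floor((28 + 24)/52) = 1.
  m_10 = 52*1 - 24 = 28, d_10 = (836 - 28^2)/52 = 52/52 = 1, a_10 = floor((28 + 28)/1) = 56.
  m_11 = 1*56 - 28 = 28, d_11 = (836 - 28^2)/1 = 52/1 = 52: (m_11, d_11) = (m_1, d_1) = (28, 52), so from here the quotients repeat a_1, ..., a_10; the period length is 10.
So sqrt(836) = [28; (1, 10, 1, 1, 2, 1, 1, 10, 1, 56)] with period length k = 10.
k is even, so the fundamental solution of x^2 - 836y^2 = 1 is (p_{k-1}, q_{k-1}) = (p_9, q_9); compute convergents through index 9.
Convergents (p_i = a_i*p_{i-1} + p_{i-2}, q_i = a_i*q_{i-1} + q_{i-2} with p_{-2}=0, p_{-1}=1, q_{-2}=1, q_{-1}=0):
  i=0: a_0=28, p_0 = 28*1 + 0 = 28, q_0 = 28*0 + 1 = 1.
  i=1: a_1=1, p_1 = 1*28 + 1 = 29, q_1 = 1*1 + 0 = 1.
  i=2: a_2=10, p_2 = 10*29 + 28 = 318, q_2 = 10*1 + 1 = 11.
  i=3: a_3=1, p_3 = 1*318 + 29 = 347, q_3 = 1*11 + 1 = 12.
  i=4: a_4=1, p_4 = 1*347 + 318 = 665, q_4 = 1*12 + 11 = 23.
  i=5: a_5=2, p_5 = 2*665 + 347 = 1677, q_5 = 2*23 + 12 = 58.
  i=6: a_6=1, p_6 = 1*1677 + 665 = 2342, q_6 = 1*58 + 23 = 81.
  i=7: a_7=1, p_7 = 1*2342 + 1677 = 4019, q_7 = 1*81 + 58 = 139.
  i=8: a_8=10, p_8 = 10*4019 + 2342 = 42532, q_8 = 10*139 + 81 = 1471.
  i=9: a_9=1, p_9 = 1*42532 + 4019 = 46551, q_9 = 1*1471 + 139 = 1610.
Check: 46551^2 - 836*1610^2 = 2166995601 - 2166995600 = 1, so (x, y) = (46551, 1610) solves the equation, and by the theorem it is the least positive solution.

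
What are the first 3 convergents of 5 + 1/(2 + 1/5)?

5/1, 11/2, 60/11

Using the convergent recurrence p_i = a_i*p_{i-1} + p_{i-2}, q_i = a_i*q_{i-1} + q_{i-2} with p_{-2}=0, p_{-1}=1, q_{-2}=1, q_{-1}=0:
  i=0: a_0=5, p_0 = 5*1 + 0 = 5, q_0 = 5*0 + 1 = 1.
  i=1: a_1=2, p_1 = 2*5 + 1 = 11, q_1 = 2*1 + 0 = 2.
  i=2: a_2=5, p_2 = 5*11 + 5 = 60, q_2 = 5*2 + 1 = 11.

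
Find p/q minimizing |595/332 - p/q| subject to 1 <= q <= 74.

Expand x = 595/332 as a continued fraction with the Euclidean algorithm:
  595 = 1*332 + 263, so a_0 = 1.
  332 = 1*263 + 69, so a_1 = 1.
  263 = 3*69 + 56, so a_2 = 3.
  69 = 1*56 + 13, so a_3 = 1.
  56 = 4*13 + 4, so a_4 = 4.
  13 = 3*4 + 1, so a_5 = 3.
  4 = 4*1 + 0, so a_6 = 4.
so x = [1; 1, 3, 1, 4, 3, 4].
Convergents (p_i = a_i*p_{i-1} + p_{i-2}, q_i = a_i*q_{i-1} + q_{i-2} with p_{-2}=0, p_{-1}=1, q_{-2}=1, q_{-1}=0), until the denominator exceeds 74:
  i=0: a_0=1, p_0 = 1*1 + 0 = 1, q_0 = 1*0 + 1 = 1.
  i=1: a_1=1, p_1 = 1*1 + 1 = 2, q_1 = 1*1 + 0 = 1.
  i=2: a_2=3, p_2 = 3*2 + 1 = 7, q_2 = 3*1 + 1 = 4.
  i=3: a_3=1, p_3 = 1*7 + 2 = 9, q_3 = 1*4 + 1 = 5.
  i=4: a_4=4, p_4 = 4*9 + 7 = 43, q_4 = 4*5 + 4 = 24.
  i=5: a_5=3, p_5 = 3*43 + 9 = 138, q_5 = 3*24 + 5 = 77.
q_5 = 77 > 74, so the last convergent with denominator <= 74 is p_4/q_4 = 43/24.
The closest fraction with denominator <= 74 is either p_4/q_4 or the intermediate fraction (k*p_4 + p_3)/(k*q_4 + q_3) with the largest k >= 1 whose denominator stays <= 74; these approach x as k grows, and every other convergent or intermediate fraction in range is farther away.
Largest k: floor((74 - q_3)/q_4) = floor((74 - 5)/24) = 2.
That gives (2*43 + 9)/(2*24 + 5) = 95/53.
Compare the errors: |x - 43/24| = |595*24 - 43*332|/(332*24) = 4/7968, and |x - 95/53| = |595*53 - 95*332|/(332*53) = 5/17596.
Cross-multiplying, 5*7968 = 39840 < 70384 = 4*17596, so 5/17596 is smaller: the intermediate fraction 95/53 is closer to x than 43/24.

95/53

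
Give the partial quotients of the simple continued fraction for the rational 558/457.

Run the Euclidean algorithm on 558 and 457; the successive quotients are the partial quotients a_0, a_1, ... (each step inverts the fractional part left over by the previous one):
  558 = 1*457 + 101, so a_0 = 1.
  457 = 4*101 + 53, so a_1 = 4.
  101 = 1*53 + 48, so a_2 = 1.
  53 = 1*48 + 5, so a_3 = 1.
  48 = 9*5 + 3, so a_4 = 9.
  5 = 1*3 + 2, so a_5 = 1.
  3 = 1*2 + 1, so a_6 = 1.
  2 = 2*1 + 0, so a_7 = 2.
The remainder reaches 0 after 8 divisions, so the expansion has 8 partial quotients, read off in order.

[1; 4, 1, 1, 9, 1, 1, 2]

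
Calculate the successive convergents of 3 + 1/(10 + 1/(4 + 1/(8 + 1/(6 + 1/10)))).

3/1, 31/10, 127/41, 1047/338, 6409/2069, 65137/21028

Using the convergent recurrence p_i = a_i*p_{i-1} + p_{i-2}, q_i = a_i*q_{i-1} + q_{i-2} with p_{-2}=0, p_{-1}=1, q_{-2}=1, q_{-1}=0:
  i=0: a_0=3, p_0 = 3*1 + 0 = 3, q_0 = 3*0 + 1 = 1.
  i=1: a_1=10, p_1 = 10*3 + 1 = 31, q_1 = 10*1 + 0 = 10.
  i=2: a_2=4, p_2 = 4*31 + 3 = 127, q_2 = 4*10 + 1 = 41.
  i=3: a_3=8, p_3 = 8*127 + 31 = 1047, q_3 = 8*41 + 10 = 338.
  i=4: a_4=6, p_4 = 6*1047 + 127 = 6409, q_4 = 6*338 + 41 = 2069.
  i=5: a_5=10, p_5 = 10*6409 + 1047 = 65137, q_5 = 10*2069 + 338 = 21028.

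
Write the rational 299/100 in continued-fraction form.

[2; 1, 99]

Run the Euclidean algorithm on 299 and 100; the successive quotients are the partial quotients a_0, a_1, ... (each step inverts the fractional part left over by the previous one):
  299 = 2*100 + 99, so a_0 = 2.
  100 = 1*99 + 1, so a_1 = 1.
  99 = 99*1 + 0, so a_2 = 99.
The remainder reaches 0 after 3 divisions, so the expansion has 3 partial quotients, read off in order.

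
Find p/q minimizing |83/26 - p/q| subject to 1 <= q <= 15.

Expand x = 83/26 as a continued fraction with the Euclidean algorithm:
  83 = 3*26 + 5, so a_0 = 3.
  26 = 5*5 + 1, so a_1 = 5.
  5 = 5*1 + 0, so a_2 = 5.
so x = [3; 5, 5].
Convergents (p_i = a_i*p_{i-1} + p_{i-2}, q_i = a_i*q_{i-1} + q_{i-2} with p_{-2}=0, p_{-1}=1, q_{-2}=1, q_{-1}=0), until the denominator exceeds 15:
  i=0: a_0=3, p_0 = 3*1 + 0 = 3, q_0 = 3*0 + 1 = 1.
  i=1: a_1=5, p_1 = 5*3 + 1 = 16, q_1 = 5*1 + 0 = 5.
  i=2: a_2=5, p_2 = 5*16 + 3 = 83, q_2 = 5*5 + 1 = 26.
q_2 = 26 > 15, so the last convergent with denominator <= 15 is p_1/q_1 = 16/5.
The closest fraction with denominator <= 15 is either p_1/q_1 or the intermediate fraction (k*p_1 + p_0)/(k*q_1 + q_0) with the largest k >= 1 whose denominator stays <= 15; these approach x as k grows, and every other convergent or intermediate fraction in range is farther away.
Largest k: floor((15 - q_0)/q_1) = floor((15 - 1)/5) = 2.
That gives (2*16 + 3)/(2*5 + 1) = 35/11.
Compare the errors: |x - 16/5| = |83*5 - 16*26|/(26*5) = 1/130, and |x - 35/11| = |83*11 - 35*26|/(26*11) = 3/286.
Cross-multiplying, 1*286 = 286 < 390 = 3*130, so 1/130 is smaller: the convergent 16/5 is closer to x than 35/11.

16/5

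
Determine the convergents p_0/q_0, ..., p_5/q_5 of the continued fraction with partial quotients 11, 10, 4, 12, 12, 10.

Using the convergent recurrence p_i = a_i*p_{i-1} + p_{i-2}, q_i = a_i*q_{i-1} + q_{i-2} with p_{-2}=0, p_{-1}=1, q_{-2}=1, q_{-1}=0:
  i=0: a_0=11, p_0 = 11*1 + 0 = 11, q_0 = 11*0 + 1 = 1.
  i=1: a_1=10, p_1 = 10*11 + 1 = 111, q_1 = 10*1 + 0 = 10.
  i=2: a_2=4, p_2 = 4*111 + 11 = 455, q_2 = 4*10 + 1 = 41.
  i=3: a_3=12, p_3 = 12*455 + 111 = 5571, q_3 = 12*41 + 10 = 502.
  i=4: a_4=12, p_4 = 12*5571 + 455 = 67307, q_4 = 12*502 + 41 = 6065.
  i=5: a_5=10, p_5 = 10*67307 + 5571 = 678641, q_5 = 10*6065 + 502 = 61152.

11/1, 111/10, 455/41, 5571/502, 67307/6065, 678641/61152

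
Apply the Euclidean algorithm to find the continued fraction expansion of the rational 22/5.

[4; 2, 2]

Run the Euclidean algorithm on 22 and 5; the successive quotients are the partial quotients a_0, a_1, ... (each step inverts the fractional part left over by the previous one):
  22 = 4*5 + 2, so a_0 = 4.
  5 = 2*2 + 1, so a_1 = 2.
  2 = 2*1 + 0, so a_2 = 2.
The remainder reaches 0 after 3 divisions, so the expansion has 3 partial quotients, read off in order.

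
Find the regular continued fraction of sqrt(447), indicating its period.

Write x_i = (sqrt(447) + m_i)/d_i with (m_0, d_0) = (0, 1). a_0 = floor(sqrt(447)) = 21, since 21^2 = 441 <= 447 < 484 = 22^2.
Iterate m_{i+1} = d_i*a_i - m_i, d_{i+1} = (447 - m_{i+1}^2)/d_i, a_{i+1} = floor((a_0 + m_{i+1})/d_{i+1}):
  m_1 = 1*21 - 0 = 21, d_1 = (447 - 21^2)/1 = 6/1 = 6, a_1 = floor((21 + 21)/6) = 7.
  m_2 = 6*7 - 21 = 21, d_2 = (447 - 21^2)/6 = 6/6 = 1, a_2 = floor((21 + 21)/1) = 42.
  m_3 = 1*42 - 21 = 21, d_3 = (447 - 21^2)/1 = 6/1 = 6: (m_3, d_3) = (m_1, d_1) = (21, 6), so from here the quotients repeat a_1, a_2; the period length is 2.
Hence the expansion of sqrt(447) is a_0 = 21 followed by the repeating block 7, 42 (period 2).

[21; (7, 42)]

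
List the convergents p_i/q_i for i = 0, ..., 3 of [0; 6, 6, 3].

Using the convergent recurrence p_i = a_i*p_{i-1} + p_{i-2}, q_i = a_i*q_{i-1} + q_{i-2} with p_{-2}=0, p_{-1}=1, q_{-2}=1, q_{-1}=0:
  i=0: a_0=0, p_0 = 0*1 + 0 = 0, q_0 = 0*0 + 1 = 1.
  i=1: a_1=6, p_1 = 6*0 + 1 = 1, q_1 = 6*1 + 0 = 6.
  i=2: a_2=6, p_2 = 6*1 + 0 = 6, q_2 = 6*6 + 1 = 37.
  i=3: a_3=3, p_3 = 3*6 + 1 = 19, q_3 = 3*37 + 6 = 117.

0/1, 1/6, 6/37, 19/117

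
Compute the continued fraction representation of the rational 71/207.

[0; 2, 1, 10, 1, 5]

Run the Euclidean algorithm on 71 and 207; the successive quotients are the partial quotients a_0, a_1, ... (each step inverts the fractional part left over by the previous one):
  71 = 0*207 + 71, so a_0 = 0.
  207 = 2*71 + 65, so a_1 = 2.
  71 = 1*65 + 6, so a_2 = 1.
  65 = 10*6 + 5, so a_3 = 10.
  6 = 1*5 + 1, so a_4 = 1.
  5 = 5*1 + 0, so a_5 = 5.
The remainder reaches 0 after 6 divisions, so the expansion has 6 partial quotients, read off in order.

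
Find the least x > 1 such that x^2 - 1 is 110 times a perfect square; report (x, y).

First expand sqrt(110) as a continued fraction. With x_i = (sqrt(110) + m_i)/d_i and (m_0, d_0) = (0, 1): a_0 = floor(sqrt(110)) = 10, since 10^2 = 100 <= 110 < 121 = 11^2.
Iterate m_{i+1} = d_i*a_i - m_i, d_{i+1} = (110 - m_{i+1}^2)/d_i, a_{i+1} = floor((a_0 + m_{i+1})/d_{i+1}):
  m_1 = 1*10 - 0 = 10, d_1 = (110 - 10^2)/1 = 10/1 = 10, a_1 = floor((10 + 10)/10) = 2.
  m_2 = 10*2 - 10 = 10, d_2 = (110 - 10^2)/10 = 10/10 = 1, a_2 = floor((10 + 10)/1) = 20.
  m_3 = 1*20 - 10 = 10, d_3 = (110 - 10^2)/1 = 10/1 = 10: (m_3, d_3) = (m_1, d_1) = (10, 10), so from here the quotients repeat a_1, a_2; the period length is 2.
So sqrt(110) = [10; (2, 20)] with period length k = 2.
k is even, so the fundamental solution of x^2 - 110y^2 = 1 is (p_{k-1}, q_{k-1}) = (p_1, q_1); compute convergents through index 1.
Convergents (p_i = a_i*p_{i-1} + p_{i-2}, q_i = a_i*q_{i-1} + q_{i-2} with p_{-2}=0, p_{-1}=1, q_{-2}=1, q_{-1}=0):
  i=0: a_0=10, p_0 = 10*1 + 0 = 10, q_0 = 10*0 + 1 = 1.
  i=1: a_1=2, p_1 = 2*10 + 1 = 21, q_1 = 2*1 + 0 = 2.
Check: 21^2 - 110*2^2 = 441 - 440 = 1, so (x, y) = (21, 2) solves the equation, and by the theorem it is the least positive solution.

(x, y) = (21, 2)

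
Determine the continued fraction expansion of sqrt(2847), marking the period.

[53; (2, 1, 3, 1, 34, 1, 3, 1, 2, 106)]

Write x_i = (sqrt(2847) + m_i)/d_i with (m_0, d_0) = (0, 1). a_0 = floor(sqrt(2847)) = 53, since 53^2 = 2809 <= 2847 < 2916 = 54^2.
Iterate m_{i+1} = d_i*a_i - m_i, d_{i+1} = (2847 - m_{i+1}^2)/d_i, a_{i+1} = floor((a_0 + m_{i+1})/d_{i+1}):
  m_1 = 1*53 - 0 = 53, d_1 = (2847 - 53^2)/1 = 38/1 = 38, a_1 = floor((53 + 53)/38) = 2.
  m_2 = 38*2 - 53 = 23, d_2 = (2847 - 23^2)/38 = 2318/38 = 61, a_2 = floor((53 + 23)/61) = 1.
  m_3 = 61*1 - 23 = 38, d_3 = (2847 - 38^2)/61 = 1403/61 = 23, a_3 = floor((53 + 38)/23) = 3.
  m_4 = 23*3 - 38 = 31, d_4 = (2847 - 31^2)/23 = 1886/23 = 82, a_4 = floor((53 + 31)/82) = 1.
  m_5 = 82*1 - 31 = 51, d_5 = (2847 - 51^2)/82 = 246/82 = 3, a_5 = floor((53 + 51)/3) = 34.
  m_6 = 3*34 - 51 = 51, d_6 = (2847 - 51^2)/3 = 246/3 = 82, a_6 = floor((53 + 51)/82) = 1.
  m_7 = 82*1 - 51 = 31, d_7 = (2847 - 31^2)/82 = 1886/82 = 23, a_7 = floor((53 + 31)/23) = 3.
  m_8 = 23*3 - 31 = 38, d_8 = (2847 - 38^2)/23 = 1403/23 = 61, a_8 = floor((53 + 38)/61) = 1.
  m_9 = 61*1 - 38 = 23, d_9 = (2847 - 23^2)/61 = 2318/61 = 38, a_9 = floor((53 + 23)/38) = 2.
  m_10 = 38*2 - 23 = 53, d_10 = (2847 - 53^2)/38 = 38/38 = 1, a_10 = floor((53 + 53)/1) = 106.
  m_11 = 1*106 - 53 = 53, d_11 = (2847 - 53^2)/1 = 38/1 = 38: (m_11, d_11) = (m_1, d_1) = (53, 38), so from here the quotients repeat a_1, ..., a_10; the period length is 10.
Hence the expansion of sqrt(2847) is a_0 = 53 followed by the repeating block 2, 1, 3, 1, 34, 1, 3, 1, 2, 106 (period 10).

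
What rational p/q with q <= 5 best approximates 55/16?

17/5

Expand x = 55/16 as a continued fraction with the Euclidean algorithm:
  55 = 3*16 + 7, so a_0 = 3.
  16 = 2*7 + 2, so a_1 = 2.
  7 = 3*2 + 1, so a_2 = 3.
  2 = 2*1 + 0, so a_3 = 2.
so x = [3; 2, 3, 2].
Convergents (p_i = a_i*p_{i-1} + p_{i-2}, q_i = a_i*q_{i-1} + q_{i-2} with p_{-2}=0, p_{-1}=1, q_{-2}=1, q_{-1}=0), until the denominator exceeds 5:
  i=0: a_0=3, p_0 = 3*1 + 0 = 3, q_0 = 3*0 + 1 = 1.
  i=1: a_1=2, p_1 = 2*3 + 1 = 7, q_1 = 2*1 + 0 = 2.
  i=2: a_2=3, p_2 = 3*7 + 3 = 24, q_2 = 3*2 + 1 = 7.
q_2 = 7 > 5, so the last convergent with denominator <= 5 is p_1/q_1 = 7/2.
The closest fraction with denominator <= 5 is either p_1/q_1 or the intermediate fraction (k*p_1 + p_0)/(k*q_1 + q_0) with the largest k >= 1 whose denominator stays <= 5; these approach x as k grows, and every other convergent or intermediate fraction in range is farther away.
Largest k: floor((5 - q_0)/q_1) = floor((5 - 1)/2) = 2.
That gives (2*7 + 3)/(2*2 + 1) = 17/5.
Compare the errors: |x - 7/2| = |55*2 - 7*16|/(16*2) = 2/32, and |x - 17/5| = |55*5 - 17*16|/(16*5) = 3/80.
Cross-multiplying, 3*32 = 96 < 160 = 2*80, so 3/80 is smaller: the intermediate fraction 17/5 is closer to x than 7/2.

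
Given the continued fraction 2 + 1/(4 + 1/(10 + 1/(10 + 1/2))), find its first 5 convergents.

Using the convergent recurrence p_i = a_i*p_{i-1} + p_{i-2}, q_i = a_i*q_{i-1} + q_{i-2} with p_{-2}=0, p_{-1}=1, q_{-2}=1, q_{-1}=0:
  i=0: a_0=2, p_0 = 2*1 + 0 = 2, q_0 = 2*0 + 1 = 1.
  i=1: a_1=4, p_1 = 4*2 + 1 = 9, q_1 = 4*1 + 0 = 4.
  i=2: a_2=10, p_2 = 10*9 + 2 = 92, q_2 = 10*4 + 1 = 41.
  i=3: a_3=10, p_3 = 10*92 + 9 = 929, q_3 = 10*41 + 4 = 414.
  i=4: a_4=2, p_4 = 2*929 + 92 = 1950, q_4 = 2*414 + 41 = 869.

2/1, 9/4, 92/41, 929/414, 1950/869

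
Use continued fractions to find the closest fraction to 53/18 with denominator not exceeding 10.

29/10

Expand x = 53/18 as a continued fraction with the Euclidean algorithm:
  53 = 2*18 + 17, so a_0 = 2.
  18 = 1*17 + 1, so a_1 = 1.
  17 = 17*1 + 0, so a_2 = 17.
so x = [2; 1, 17].
Convergents (p_i = a_i*p_{i-1} + p_{i-2}, q_i = a_i*q_{i-1} + q_{i-2} with p_{-2}=0, p_{-1}=1, q_{-2}=1, q_{-1}=0), until the denominator exceeds 10:
  i=0: a_0=2, p_0 = 2*1 + 0 = 2, q_0 = 2*0 + 1 = 1.
  i=1: a_1=1, p_1 = 1*2 + 1 = 3, q_1 = 1*1 + 0 = 1.
  i=2: a_2=17, p_2 = 17*3 + 2 = 53, q_2 = 17*1 + 1 = 18.
q_2 = 18 > 10, so the last convergent with denominator <= 10 is p_1/q_1 = 3/1.
The closest fraction with denominator <= 10 is either p_1/q_1 or the intermediate fraction (k*p_1 + p_0)/(k*q_1 + q_0) with the largest k >= 1 whose denominator stays <= 10; these approach x as k grows, and every other convergent or intermediate fraction in range is farther away.
Largest k: floor((10 - q_0)/q_1) = floor((10 - 1)/1) = 9.
That gives (9*3 + 2)/(9*1 + 1) = 29/10.
Compare the errors: |x - 3/1| = |53*1 - 3*18|/(18*1) = 1/18, and |x - 29/10| = |53*10 - 29*18|/(18*10) = 8/180.
Cross-multiplying, 8*18 = 144 < 180 = 1*180, so 8/180 is smaller: the intermediate fraction 29/10 is closer to x than 3/1.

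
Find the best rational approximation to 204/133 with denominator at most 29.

23/15

Expand x = 204/133 as a continued fraction with the Euclidean algorithm:
  204 = 1*133 + 71, so a_0 = 1.
  133 = 1*71 + 62, so a_1 = 1.
  71 = 1*62 + 9, so a_2 = 1.
  62 = 6*9 + 8, so a_3 = 6.
  9 = 1*8 + 1, so a_4 = 1.
  8 = 8*1 + 0, so a_5 = 8.
so x = [1; 1, 1, 6, 1, 8].
Convergents (p_i = a_i*p_{i-1} + p_{i-2}, q_i = a_i*q_{i-1} + q_{i-2} with p_{-2}=0, p_{-1}=1, q_{-2}=1, q_{-1}=0), until the denominator exceeds 29:
  i=0: a_0=1, p_0 = 1*1 + 0 = 1, q_0 = 1*0 + 1 = 1.
  i=1: a_1=1, p_1 = 1*1 + 1 = 2, q_1 = 1*1 + 0 = 1.
  i=2: a_2=1, p_2 = 1*2 + 1 = 3, q_2 = 1*1 + 1 = 2.
  i=3: a_3=6, p_3 = 6*3 + 2 = 20, q_3 = 6*2 + 1 = 13.
  i=4: a_4=1, p_4 = 1*20 + 3 = 23, q_4 = 1*13 + 2 = 15.
  i=5: a_5=8, p_5 = 8*23 + 20 = 204, q_5 = 8*15 + 13 = 133.
q_5 = 133 > 29, so the last convergent with denominator <= 29 is p_4/q_4 = 23/15.
The closest fraction with denominator <= 29 is either p_4/q_4 or the intermediate fraction (k*p_4 + p_3)/(k*q_4 + q_3) with the largest k >= 1 whose denominator stays <= 29; these approach x as k grows, and every other convergent or intermediate fraction in range is farther away.
Largest k: floor((29 - q_3)/q_4) = floor((29 - 13)/15) = 1.
That gives (1*23 + 20)/(1*15 + 13) = 43/28.
Compare the errors: |x - 23/15| = |204*15 - 23*133|/(133*15) = 1/1995, and |x - 43/28| = |204*28 - 43*133|/(133*28) = 7/3724.
Cross-multiplying, 1*3724 = 3724 < 13965 = 7*1995, so 1/1995 is smaller: the convergent 23/15 is closer to x than 43/28.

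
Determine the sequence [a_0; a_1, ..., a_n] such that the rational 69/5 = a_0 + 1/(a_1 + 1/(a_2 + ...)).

Run the Euclidean algorithm on 69 and 5; the successive quotients are the partial quotients a_0, a_1, ... (each step inverts the fractional part left over by the previous one):
  69 = 13*5 + 4, so a_0 = 13.
  5 = 1*4 + 1, so a_1 = 1.
  4 = 4*1 + 0, so a_2 = 4.
The remainder reaches 0 after 3 divisions, so the expansion has 3 partial quotients, read off in order.

[13; 1, 4]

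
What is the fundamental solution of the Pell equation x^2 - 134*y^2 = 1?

(x, y) = (145925, 12606)

First expand sqrt(134) as a continued fraction. With x_i = (sqrt(134) + m_i)/d_i and (m_0, d_0) = (0, 1): a_0 = floor(sqrt(134)) = 11, since 11^2 = 121 <= 134 < 144 = 12^2.
Iterate m_{i+1} = d_i*a_i - m_i, d_{i+1} = (134 - m_{i+1}^2)/d_i, a_{i+1} = floor((a_0 + m_{i+1})/d_{i+1}):
  m_1 = 1*11 - 0 = 11, d_1 = (134 - 11^2)/1 = 13/1 = 13, a_1 = floor((11 + 11)/13) = 1.
  m_2 = 13*1 - 11 = 2, d_2 = (134 - 2^2)/13 = 130/13 = 10, a_2 = floor((11 + 2)/10) = 1.
  m_3 = 10*1 - 2 = 8, d_3 = (134 - 8^2)/10 = 70/10 = 7, a_3 = floor((11 + 8)/7) = 2.
  m_4 = 7*2 - 8 = 6, d_4 = (134 - 6^2)/7 = 98/7 = 14, a_4 = floor((11 + 6)/14) = 1.
  m_5 = 14*1 - 6 = 8, d_5 = (134 - 8^2)/14 = 70/14 = 5, a_5 = floor((11 + 8)/5) = 3.
  m_6 = 5*3 - 8 = 7, d_6 = (134 - 7^2)/5 = 85/5 = 17, a_6 = floor((11 + 7)/17) = 1.
  m_7 = 17*1 - 7 = 10, d_7 = (134 - 10^2)/17 = 34/17 = 2, a_7 = floor((11 + 10)/2) = 10.
  m_8 = 2*10 - 10 = 10, d_8 = (134 - 10^2)/2 = 34/2 = 17, a_8 = floor((11 + 10)/17) = 1.
  m_9 = 17*1 - 10 = 7, d_9 = (134 - 7^2)/17 = 85/17 = 5, a_9 = floor((11 + 7)/5) = 3.
  m_10 = 5*3 - 7 = 8, d_10 = (134 - 8^2)/5 = 70/5 = 14, a_10 = floor((11 + 8)/14) = 1.
  m_11 = 14*1 - 8 = 6, d_11 = (134 - 6^2)/14 = 98/14 = 7, a_11 = floor((11 + 6)/7) = 2.
  m_12 = 7*2 - 6 = 8, d_12 = (134 - 8^2)/7 = 70/7 = 10, a_12 = floor((11 + 8)/10) = 1.
  m_13 = 10*1 - 8 = 2, d_13 = (134 - 2^2)/10 = 130/10 = 13, a_13 = floor((11 + 2)/13) = 1.
  m_14 = 13*1 - 2 = 11, d_14 = (134 - 11^2)/13 = 13/13 = 1, a_14 = floor((11 + 11)/1) = 22.
  m_15 = 1*22 - 11 = 11, d_15 = (134 - 11^2)/1 = 13/1 = 13: (m_15, d_15) = (m_1, d_1) = (11, 13), so from here the quotients repeat a_1, ..., a_14; the period length is 14.
So sqrt(134) = [11; (1, 1, 2, 1, 3, 1, 10, 1, 3, 1, 2, 1, 1, 22)] with period length k = 14.
k is even, so the fundamental solution of x^2 - 134y^2 = 1 is (p_{k-1}, q_{k-1}) = (p_13, q_13); compute convergents through index 13.
Convergents (p_i = a_i*p_{i-1} + p_{i-2}, q_i = a_i*q_{i-1} + q_{i-2} with p_{-2}=0, p_{-1}=1, q_{-2}=1, q_{-1}=0):
  i=0: a_0=11, p_0 = 11*1 + 0 = 11, q_0 = 11*0 + 1 = 1.
  i=1: a_1=1, p_1 = 1*11 + 1 = 12, q_1 = 1*1 + 0 = 1.
  i=2: a_2=1, p_2 = 1*12 + 11 = 23, q_2 = 1*1 + 1 = 2.
  i=3: a_3=2, p_3 = 2*23 + 12 = 58, q_3 = 2*2 + 1 = 5.
  i=4: a_4=1, p_4 = 1*58 + 23 = 81, q_4 = 1*5 + 2 = 7.
  i=5: a_5=3, p_5 = 3*81 + 58 = 301, q_5 = 3*7 + 5 = 26.
  i=6: a_6=1, p_6 = 1*301 + 81 = 382, q_6 = 1*26 + 7 = 33.
  i=7: a_7=10, p_7 = 10*382 + 301 = 4121, q_7 = 10*33 + 26 = 356.
  i=8: a_8=1, p_8 = 1*4121 + 382 = 4503, q_8 = 1*356 + 33 = 389.
  i=9: a_9=3, p_9 = 3*4503 + 4121 = 17630, q_9 = 3*389 + 356 = 1523.
  i=10: a_10=1, p_10 = 1*17630 + 4503 = 22133, q_10 = 1*1523 + 389 = 1912.
  i=11: a_11=2, p_11 = 2*22133 + 17630 = 61896, q_11 = 2*1912 + 1523 = 5347.
  i=12: a_12=1, p_12 = 1*61896 + 22133 = 84029, q_12 = 1*5347 + 1912 = 7259.
  i=13: a_13=1, p_13 = 1*84029 + 61896 = 145925, q_13 = 1*7259 + 5347 = 12606.
Check: 145925^2 - 134*12606^2 = 21294105625 - 21294105624 = 1, so (x, y) = (145925, 12606) solves the equation, and by the theorem it is the least positive solution.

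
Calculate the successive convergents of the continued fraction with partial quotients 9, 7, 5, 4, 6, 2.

9/1, 64/7, 329/36, 1380/151, 8609/942, 18598/2035

Using the convergent recurrence p_i = a_i*p_{i-1} + p_{i-2}, q_i = a_i*q_{i-1} + q_{i-2} with p_{-2}=0, p_{-1}=1, q_{-2}=1, q_{-1}=0:
  i=0: a_0=9, p_0 = 9*1 + 0 = 9, q_0 = 9*0 + 1 = 1.
  i=1: a_1=7, p_1 = 7*9 + 1 = 64, q_1 = 7*1 + 0 = 7.
  i=2: a_2=5, p_2 = 5*64 + 9 = 329, q_2 = 5*7 + 1 = 36.
  i=3: a_3=4, p_3 = 4*329 + 64 = 1380, q_3 = 4*36 + 7 = 151.
  i=4: a_4=6, p_4 = 6*1380 + 329 = 8609, q_4 = 6*151 + 36 = 942.
  i=5: a_5=2, p_5 = 2*8609 + 1380 = 18598, q_5 = 2*942 + 151 = 2035.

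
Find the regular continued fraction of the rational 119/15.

[7; 1, 14]

Run the Euclidean algorithm on 119 and 15; the successive quotients are the partial quotients a_0, a_1, ... (each step inverts the fractional part left over by the previous one):
  119 = 7*15 + 14, so a_0 = 7.
  15 = 1*14 + 1, so a_1 = 1.
  14 = 14*1 + 0, so a_2 = 14.
The remainder reaches 0 after 3 divisions, so the expansion has 3 partial quotients, read off in order.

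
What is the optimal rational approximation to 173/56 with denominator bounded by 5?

Expand x = 173/56 as a continued fraction with the Euclidean algorithm:
  173 = 3*56 + 5, so a_0 = 3.
  56 = 11*5 + 1, so a_1 = 11.
  5 = 5*1 + 0, so a_2 = 5.
so x = [3; 11, 5].
Convergents (p_i = a_i*p_{i-1} + p_{i-2}, q_i = a_i*q_{i-1} + q_{i-2} with p_{-2}=0, p_{-1}=1, q_{-2}=1, q_{-1}=0), until the denominator exceeds 5:
  i=0: a_0=3, p_0 = 3*1 + 0 = 3, q_0 = 3*0 + 1 = 1.
  i=1: a_1=11, p_1 = 11*3 + 1 = 34, q_1 = 11*1 + 0 = 11.
q_1 = 11 > 5, so the last convergent with denominator <= 5 is p_0/q_0 = 3/1.
The closest fraction with denominator <= 5 is either p_0/q_0 or the intermediate fraction (k*p_0 + p_{-1})/(k*q_0 + q_{-1}) with the largest k >= 1 whose denominator stays <= 5; these approach x as k grows, and every other convergent or intermediate fraction in range is farther away.
Largest k: floor((5 - q_{-1})/q_0) = floor((5 - 0)/1) = 5 (using the seeds p_{-1} = 1, q_{-1} = 0).
That gives (5*3 + 1)/(5*1 + 0) = 16/5.
Compare the errors: |x - 3/1| = |173*1 - 3*56|/(56*1) = 5/56, and |x - 16/5| = |173*5 - 16*56|/(56*5) = 31/280.
Cross-multiplying, 5*280 = 1400 < 1736 = 31*56, so 5/56 is smaller: the convergent 3/1 is closer to x than 16/5.

3/1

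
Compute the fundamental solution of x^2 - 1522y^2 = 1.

(x, y) = (3043, 78)

First expand sqrt(1522) as a continued fraction. With x_i = (sqrt(1522) + m_i)/d_i and (m_0, d_0) = (0, 1): a_0 = floor(sqrt(1522)) = 39, since 39^2 = 1521 <= 1522 < 1600 = 40^2.
Iterate m_{i+1} = d_i*a_i - m_i, d_{i+1} = (1522 - m_{i+1}^2)/d_i, a_{i+1} = floor((a_0 + m_{i+1})/d_{i+1}):
  m_1 = 1*39 - 0 = 39, d_1 = (1522 - 39^2)/1 = 1/1 = 1, a_1 = floor((39 + 39)/1) = 78.
  m_2 = 1*78 - 39 = 39, d_2 = (1522 - 39^2)/1 = 1/1 = 1: (m_2, d_2) = (m_1, d_1) = (39, 1), so from here the quotient a_1 repeats; the period length is 1.
So sqrt(1522) = [39; (78)] with period length k = 1.
k is odd, so (p_{k-1}, q_{k-1}) only solves x^2 - 1522y^2 = -1 and the fundamental solution of x^2 - 1522y^2 = 1 is (p_{2k-1}, q_{2k-1}) = (p_1, q_1); compute convergents through index 1, running through the period twice.
Convergents (p_i = a_i*p_{i-1} + p_{i-2}, q_i = a_i*q_{i-1} + q_{i-2} with p_{-2}=0, p_{-1}=1, q_{-2}=1, q_{-1}=0):
  i=0: a_0=39, p_0 = 39*1 + 0 = 39, q_0 = 39*0 + 1 = 1.
  i=1: a_1=78, p_1 = 78*39 + 1 = 3043, q_1 = 78*1 + 0 = 78.
Indeed p_0^2 - 1522*q_0^2 = 1521 - 1522 = -1, not +1.
Check: 3043^2 - 1522*78^2 = 9259849 - 9259848 = 1, so (x, y) = (3043, 78) solves the equation, and by the theorem it is the least positive solution.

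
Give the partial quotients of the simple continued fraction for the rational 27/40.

Run the Euclidean algorithm on 27 and 40; the successive quotients are the partial quotients a_0, a_1, ... (each step inverts the fractional part left over by the previous one):
  27 = 0*40 + 27, so a_0 = 0.
  40 = 1*27 + 13, so a_1 = 1.
  27 = 2*13 + 1, so a_2 = 2.
  13 = 13*1 + 0, so a_3 = 13.
The remainder reaches 0 after 4 divisions, so the expansion has 4 partial quotients, read off in order.

[0; 1, 2, 13]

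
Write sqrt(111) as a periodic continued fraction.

[10; (1, 1, 6, 1, 1, 20)]

Write x_i = (sqrt(111) + m_i)/d_i with (m_0, d_0) = (0, 1). a_0 = floor(sqrt(111)) = 10, since 10^2 = 100 <= 111 < 121 = 11^2.
Iterate m_{i+1} = d_i*a_i - m_i, d_{i+1} = (111 - m_{i+1}^2)/d_i, a_{i+1} = floor((a_0 + m_{i+1})/d_{i+1}):
  m_1 = 1*10 - 0 = 10, d_1 = (111 - 10^2)/1 = 11/1 = 11, a_1 = floor((10 + 10)/11) = 1.
  m_2 = 11*1 - 10 = 1, d_2 = (111 - 1^2)/11 = 110/11 = 10, a_2 = floor((10 + 1)/10) = 1.
  m_3 = 10*1 - 1 = 9, d_3 = (111 - 9^2)/10 = 30/10 = 3, a_3 = floor((10 + 9)/3) = 6.
  m_4 = 3*6 - 9 = 9, d_4 = (111 - 9^2)/3 = 30/3 = 10, a_4 = floor((10 + 9)/10) = 1.
  m_5 = 10*1 - 9 = 1, d_5 = (111 - 1^2)/10 = 110/10 = 11, a_5 = floor((10 + 1)/11) = 1.
  m_6 = 11*1 - 1 = 10, d_6 = (111 - 10^2)/11 = 11/11 = 1, a_6 = floor((10 + 10)/1) = 20.
  m_7 = 1*20 - 10 = 10, d_7 = (111 - 10^2)/1 = 11/1 = 11: (m_7, d_7) = (m_1, d_1) = (10, 11), so from here the quotients repeat a_1, ..., a_6; the period length is 6.
Hence the expansion of sqrt(111) is a_0 = 10 followed by the repeating block 1, 1, 6, 1, 1, 20 (period 6).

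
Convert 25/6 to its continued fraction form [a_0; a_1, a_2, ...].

[4; 6]

Run the Euclidean algorithm on 25 and 6; the successive quotients are the partial quotients a_0, a_1, ... (each step inverts the fractional part left over by the previous one):
  25 = 4*6 + 1, so a_0 = 4.
  6 = 6*1 + 0, so a_1 = 6.
The remainder reaches 0 after 2 divisions, so the expansion has 2 partial quotients, read off in order.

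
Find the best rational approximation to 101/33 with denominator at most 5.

3/1

Expand x = 101/33 as a continued fraction with the Euclidean algorithm:
  101 = 3*33 + 2, so a_0 = 3.
  33 = 16*2 + 1, so a_1 = 16.
  2 = 2*1 + 0, so a_2 = 2.
so x = [3; 16, 2].
Convergents (p_i = a_i*p_{i-1} + p_{i-2}, q_i = a_i*q_{i-1} + q_{i-2} with p_{-2}=0, p_{-1}=1, q_{-2}=1, q_{-1}=0), until the denominator exceeds 5:
  i=0: a_0=3, p_0 = 3*1 + 0 = 3, q_0 = 3*0 + 1 = 1.
  i=1: a_1=16, p_1 = 16*3 + 1 = 49, q_1 = 16*1 + 0 = 16.
q_1 = 16 > 5, so the last convergent with denominator <= 5 is p_0/q_0 = 3/1.
The closest fraction with denominator <= 5 is either p_0/q_0 or the intermediate fraction (k*p_0 + p_{-1})/(k*q_0 + q_{-1}) with the largest k >= 1 whose denominator stays <= 5; these approach x as k grows, and every other convergent or intermediate fraction in range is farther away.
Largest k: floor((5 - q_{-1})/q_0) = floor((5 - 0)/1) = 5 (using the seeds p_{-1} = 1, q_{-1} = 0).
That gives (5*3 + 1)/(5*1 + 0) = 16/5.
Compare the errors: |x - 3/1| = |101*1 - 3*33|/(33*1) = 2/33, and |x - 16/5| = |101*5 - 16*33|/(33*5) = 23/165.
Cross-multiplying, 2*165 = 330 < 759 = 23*33, so 2/33 is smaller: the convergent 3/1 is closer to x than 16/5.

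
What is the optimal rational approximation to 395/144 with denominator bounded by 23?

Expand x = 395/144 as a continued fraction with the Euclidean algorithm:
  395 = 2*144 + 107, so a_0 = 2.
  144 = 1*107 + 37, so a_1 = 1.
  107 = 2*37 + 33, so a_2 = 2.
  37 = 1*33 + 4, so a_3 = 1.
  33 = 8*4 + 1, so a_4 = 8.
  4 = 4*1 + 0, so a_5 = 4.
so x = [2; 1, 2, 1, 8, 4].
Convergents (p_i = a_i*p_{i-1} + p_{i-2}, q_i = a_i*q_{i-1} + q_{i-2} with p_{-2}=0, p_{-1}=1, q_{-2}=1, q_{-1}=0), until the denominator exceeds 23:
  i=0: a_0=2, p_0 = 2*1 + 0 = 2, q_0 = 2*0 + 1 = 1.
  i=1: a_1=1, p_1 = 1*2 + 1 = 3, q_1 = 1*1 + 0 = 1.
  i=2: a_2=2, p_2 = 2*3 + 2 = 8, q_2 = 2*1 + 1 = 3.
  i=3: a_3=1, p_3 = 1*8 + 3 = 11, q_3 = 1*3 + 1 = 4.
  i=4: a_4=8, p_4 = 8*11 + 8 = 96, q_4 = 8*4 + 3 = 35.
q_4 = 35 > 23, so the last convergent with denominator <= 23 is p_3/q_3 = 11/4.
The closest fraction with denominator <= 23 is either p_3/q_3 or the intermediate fraction (k*p_3 + p_2)/(k*q_3 + q_2) with the largest k >= 1 whose denominator stays <= 23; these approach x as k grows, and every other convergent or intermediate fraction in range is farther away.
Largest k: floor((23 - q_2)/q_3) = floor((23 - 3)/4) = 5.
That gives (5*11 + 8)/(5*4 + 3) = 63/23.
Compare the errors: |x - 11/4| = |395*4 - 11*144|/(144*4) = 4/576, and |x - 63/23| = |395*23 - 63*144|/(144*23) = 13/3312.
Cross-multiplying, 13*576 = 7488 < 13248 = 4*3312, so 13/3312 is smaller: the intermediate fraction 63/23 is closer to x than 11/4.

63/23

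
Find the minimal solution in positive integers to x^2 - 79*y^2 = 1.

First expand sqrt(79) as a continued fraction. With x_i = (sqrt(79) + m_i)/d_i and (m_0, d_0) = (0, 1): a_0 = floor(sqrt(79)) = 8, since 8^2 = 64 <= 79 < 81 = 9^2.
Iterate m_{i+1} = d_i*a_i - m_i, d_{i+1} = (79 - m_{i+1}^2)/d_i, a_{i+1} = floor((a_0 + m_{i+1})/d_{i+1}):
  m_1 = 1*8 - 0 = 8, d_1 = (79 - 8^2)/1 = 15/1 = 15, a_1 = floor((8 + 8)/15) = 1.
  m_2 = 15*1 - 8 = 7, d_2 = (79 - 7^2)/15 = 30/15 = 2, a_2 = floor((8 + 7)/2) = 7.
  m_3 = 2*7 - 7 = 7, d_3 = (79 - 7^2)/2 = 30/2 = 15, a_3 = floor((8 + 7)/15) = 1.
  m_4 = 15*1 - 7 = 8, d_4 = (79 - 8^2)/15 = 15/15 = 1, a_4 = floor((8 + 8)/1) = 16.
  m_5 = 1*16 - 8 = 8, d_5 = (79 - 8^2)/1 = 15/1 = 15: (m_5, d_5) = (m_1, d_1) = (8, 15), so from here the quotients repeat a_1, ..., a_4; the period length is 4.
So sqrt(79) = [8; (1, 7, 1, 16)] with period length k = 4.
k is even, so the fundamental solution of x^2 - 79y^2 = 1 is (p_{k-1}, q_{k-1}) = (p_3, q_3); compute convergents through index 3.
Convergents (p_i = a_i*p_{i-1} + p_{i-2}, q_i = a_i*q_{i-1} + q_{i-2} with p_{-2}=0, p_{-1}=1, q_{-2}=1, q_{-1}=0):
  i=0: a_0=8, p_0 = 8*1 + 0 = 8, q_0 = 8*0 + 1 = 1.
  i=1: a_1=1, p_1 = 1*8 + 1 = 9, q_1 = 1*1 + 0 = 1.
  i=2: a_2=7, p_2 = 7*9 + 8 = 71, q_2 = 7*1 + 1 = 8.
  i=3: a_3=1, p_3 = 1*71 + 9 = 80, q_3 = 1*8 + 1 = 9.
Check: 80^2 - 79*9^2 = 6400 - 6399 = 1, so (x, y) = (80, 9) solves the equation, and by the theorem it is the least positive solution.

(x, y) = (80, 9)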